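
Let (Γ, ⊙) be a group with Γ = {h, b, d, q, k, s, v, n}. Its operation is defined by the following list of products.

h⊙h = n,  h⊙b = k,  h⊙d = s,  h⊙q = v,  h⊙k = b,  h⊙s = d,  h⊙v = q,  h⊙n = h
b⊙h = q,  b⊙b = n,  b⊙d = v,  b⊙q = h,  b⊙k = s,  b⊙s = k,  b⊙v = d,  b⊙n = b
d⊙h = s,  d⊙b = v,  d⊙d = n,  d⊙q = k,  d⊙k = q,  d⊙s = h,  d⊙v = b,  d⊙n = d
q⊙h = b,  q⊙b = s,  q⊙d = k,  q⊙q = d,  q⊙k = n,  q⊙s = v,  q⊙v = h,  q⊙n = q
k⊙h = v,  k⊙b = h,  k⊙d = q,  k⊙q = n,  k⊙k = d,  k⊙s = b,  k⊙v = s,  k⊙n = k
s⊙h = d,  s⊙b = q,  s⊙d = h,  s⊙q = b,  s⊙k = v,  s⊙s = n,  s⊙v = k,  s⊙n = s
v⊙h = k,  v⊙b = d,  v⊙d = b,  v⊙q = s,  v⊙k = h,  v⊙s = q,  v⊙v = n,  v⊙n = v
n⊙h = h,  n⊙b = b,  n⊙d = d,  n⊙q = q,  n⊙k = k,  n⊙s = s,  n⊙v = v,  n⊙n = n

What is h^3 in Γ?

h^1 = h
h^2 = h ⊙ h = n
h^3 = n ⊙ h = h

h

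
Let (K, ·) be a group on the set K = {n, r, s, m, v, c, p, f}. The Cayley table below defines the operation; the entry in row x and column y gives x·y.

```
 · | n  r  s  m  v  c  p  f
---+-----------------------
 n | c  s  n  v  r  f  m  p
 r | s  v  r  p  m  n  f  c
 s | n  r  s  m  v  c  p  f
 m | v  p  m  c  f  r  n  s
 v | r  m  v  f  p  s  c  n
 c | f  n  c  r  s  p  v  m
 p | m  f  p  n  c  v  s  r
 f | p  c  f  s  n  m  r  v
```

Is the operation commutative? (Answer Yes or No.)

Yes

Check whether the table is symmetric across its main diagonal.
Every entry (row x, col y) equals the entry (row y, col x), so K is abelian.
(In fact K ≅ the cyclic group Z_8.)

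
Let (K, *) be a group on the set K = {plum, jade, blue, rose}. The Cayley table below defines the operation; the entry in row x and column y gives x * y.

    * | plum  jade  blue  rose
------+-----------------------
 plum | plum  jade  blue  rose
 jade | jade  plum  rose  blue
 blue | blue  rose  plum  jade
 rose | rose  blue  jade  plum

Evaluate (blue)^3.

blue

blue^1 = blue
blue^2 = blue * blue = plum
blue^3 = plum * blue = blue
(Structurally, K here is isomorphic to the Klein four-group V_4.)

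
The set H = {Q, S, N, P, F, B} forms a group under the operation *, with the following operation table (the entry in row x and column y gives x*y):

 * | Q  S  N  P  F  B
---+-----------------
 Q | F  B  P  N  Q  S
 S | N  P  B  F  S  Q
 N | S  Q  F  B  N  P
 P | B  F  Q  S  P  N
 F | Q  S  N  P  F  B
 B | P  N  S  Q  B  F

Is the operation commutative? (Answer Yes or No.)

No

S*Q = N but Q*S = B.
Since S and Q do not commute, H is not abelian.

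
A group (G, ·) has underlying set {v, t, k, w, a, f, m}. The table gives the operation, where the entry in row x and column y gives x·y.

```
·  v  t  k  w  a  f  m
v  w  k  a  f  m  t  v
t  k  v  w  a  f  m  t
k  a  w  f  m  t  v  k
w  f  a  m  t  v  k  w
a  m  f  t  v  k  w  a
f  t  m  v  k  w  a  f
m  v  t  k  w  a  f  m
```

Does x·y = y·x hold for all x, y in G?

Check whether the table is symmetric across its main diagonal.
Every entry (row x, col y) equals the entry (row y, col x), so G is abelian.
(In fact G ≅ the cyclic group Z_7.)

Yes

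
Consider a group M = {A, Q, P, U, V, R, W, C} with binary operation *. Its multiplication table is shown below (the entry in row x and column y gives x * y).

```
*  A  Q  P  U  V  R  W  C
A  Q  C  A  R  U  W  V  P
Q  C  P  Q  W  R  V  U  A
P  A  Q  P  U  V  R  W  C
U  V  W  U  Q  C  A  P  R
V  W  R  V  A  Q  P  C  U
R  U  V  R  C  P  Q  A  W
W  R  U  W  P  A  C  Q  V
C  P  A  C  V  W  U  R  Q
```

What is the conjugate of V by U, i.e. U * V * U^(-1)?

R

The identity is P. In row U, the entry P sits in column W, so U^(-1) = W.
U * V = C
C * W = R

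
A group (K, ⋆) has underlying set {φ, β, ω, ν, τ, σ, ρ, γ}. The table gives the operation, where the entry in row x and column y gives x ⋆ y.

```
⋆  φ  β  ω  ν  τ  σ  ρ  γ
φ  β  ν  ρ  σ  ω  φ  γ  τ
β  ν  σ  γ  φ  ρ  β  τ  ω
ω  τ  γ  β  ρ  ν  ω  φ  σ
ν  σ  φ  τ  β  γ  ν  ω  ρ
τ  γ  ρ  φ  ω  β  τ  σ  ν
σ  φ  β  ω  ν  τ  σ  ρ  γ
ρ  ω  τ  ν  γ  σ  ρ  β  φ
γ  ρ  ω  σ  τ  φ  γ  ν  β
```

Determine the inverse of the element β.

β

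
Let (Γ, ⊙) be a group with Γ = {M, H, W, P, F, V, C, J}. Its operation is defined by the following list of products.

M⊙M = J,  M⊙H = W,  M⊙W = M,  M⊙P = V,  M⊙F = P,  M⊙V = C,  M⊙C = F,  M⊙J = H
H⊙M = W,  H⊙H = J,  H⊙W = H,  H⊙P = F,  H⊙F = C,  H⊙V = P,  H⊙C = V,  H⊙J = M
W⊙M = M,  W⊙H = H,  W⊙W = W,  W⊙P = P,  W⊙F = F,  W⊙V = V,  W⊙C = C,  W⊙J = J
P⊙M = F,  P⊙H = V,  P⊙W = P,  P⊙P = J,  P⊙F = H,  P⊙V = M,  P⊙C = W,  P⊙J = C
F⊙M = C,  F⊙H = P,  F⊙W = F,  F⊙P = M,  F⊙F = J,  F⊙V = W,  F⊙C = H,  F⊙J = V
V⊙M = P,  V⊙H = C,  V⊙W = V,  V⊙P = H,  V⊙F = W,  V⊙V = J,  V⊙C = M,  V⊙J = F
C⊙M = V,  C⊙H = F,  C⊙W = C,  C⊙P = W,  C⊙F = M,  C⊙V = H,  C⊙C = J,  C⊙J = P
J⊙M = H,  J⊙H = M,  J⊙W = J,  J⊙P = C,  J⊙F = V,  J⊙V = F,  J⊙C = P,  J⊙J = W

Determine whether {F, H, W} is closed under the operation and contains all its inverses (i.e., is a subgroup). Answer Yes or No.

No

H ⊙ H = J, which is not in {F, H, W}.
The subset is not closed under ⊙, so it is not a subgroup.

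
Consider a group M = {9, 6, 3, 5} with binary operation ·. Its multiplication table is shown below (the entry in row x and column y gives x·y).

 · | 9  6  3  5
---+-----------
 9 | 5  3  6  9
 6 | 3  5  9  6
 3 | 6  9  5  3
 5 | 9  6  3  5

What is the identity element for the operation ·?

5

The identity e satisfies e·x = x for all x, so its row in the table reproduces the column headers.
Row 5 reads: 9, 6, 3, 5 — exactly the header order. So 5 is the identity.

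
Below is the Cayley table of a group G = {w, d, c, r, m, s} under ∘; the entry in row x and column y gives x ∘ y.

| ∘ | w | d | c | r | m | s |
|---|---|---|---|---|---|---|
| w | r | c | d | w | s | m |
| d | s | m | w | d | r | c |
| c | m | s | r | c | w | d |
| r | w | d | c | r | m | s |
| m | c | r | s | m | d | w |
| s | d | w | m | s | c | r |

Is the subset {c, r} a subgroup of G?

{c, r} contains the identity r.
Checking products: every product of two elements of {c, r} (read from the table) lies in {c, r}, so the set is closed.
In a finite group, a nonempty closed subset is a subgroup. So {c, r} ≤ G.

Yes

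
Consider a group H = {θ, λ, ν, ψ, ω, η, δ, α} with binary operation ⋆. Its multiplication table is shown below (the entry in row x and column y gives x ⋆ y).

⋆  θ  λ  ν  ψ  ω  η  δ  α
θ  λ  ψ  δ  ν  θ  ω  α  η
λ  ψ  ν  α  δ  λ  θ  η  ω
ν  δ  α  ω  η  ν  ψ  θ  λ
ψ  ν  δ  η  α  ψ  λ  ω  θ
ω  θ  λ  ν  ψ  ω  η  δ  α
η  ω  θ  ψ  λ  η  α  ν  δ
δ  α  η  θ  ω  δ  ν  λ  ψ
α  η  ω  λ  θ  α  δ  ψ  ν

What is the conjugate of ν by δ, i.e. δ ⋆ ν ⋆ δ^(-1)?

ν

The identity is ω. In row δ, the entry ω sits in column ψ, so δ^(-1) = ψ.
δ ⋆ ν = θ
θ ⋆ ψ = ν
(Structurally, H here is isomorphic to the cyclic group Z_8.)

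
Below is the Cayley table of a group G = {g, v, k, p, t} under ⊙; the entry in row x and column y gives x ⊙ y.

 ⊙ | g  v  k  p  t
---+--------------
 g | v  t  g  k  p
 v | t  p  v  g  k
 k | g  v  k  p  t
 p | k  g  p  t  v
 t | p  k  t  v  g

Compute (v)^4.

t

v^1 = v
v^2 = v ⊙ v = p
v^3 = p ⊙ v = g
v^4 = g ⊙ v = t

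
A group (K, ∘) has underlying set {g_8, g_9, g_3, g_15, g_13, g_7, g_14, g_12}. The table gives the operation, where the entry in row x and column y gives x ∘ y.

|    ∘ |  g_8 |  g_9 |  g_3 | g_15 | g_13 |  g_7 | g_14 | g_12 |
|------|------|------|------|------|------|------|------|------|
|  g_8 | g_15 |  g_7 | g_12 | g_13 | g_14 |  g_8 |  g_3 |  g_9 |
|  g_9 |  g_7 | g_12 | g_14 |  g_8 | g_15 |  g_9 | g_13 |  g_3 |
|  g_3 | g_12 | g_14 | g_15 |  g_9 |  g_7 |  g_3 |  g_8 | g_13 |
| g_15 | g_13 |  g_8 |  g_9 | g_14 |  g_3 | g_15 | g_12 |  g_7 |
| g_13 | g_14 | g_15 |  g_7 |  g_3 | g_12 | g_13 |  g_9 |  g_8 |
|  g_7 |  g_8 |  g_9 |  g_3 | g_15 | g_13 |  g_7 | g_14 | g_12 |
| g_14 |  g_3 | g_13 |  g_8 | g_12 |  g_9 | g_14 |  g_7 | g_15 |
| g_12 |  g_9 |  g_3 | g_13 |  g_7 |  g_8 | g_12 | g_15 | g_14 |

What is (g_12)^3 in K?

g_15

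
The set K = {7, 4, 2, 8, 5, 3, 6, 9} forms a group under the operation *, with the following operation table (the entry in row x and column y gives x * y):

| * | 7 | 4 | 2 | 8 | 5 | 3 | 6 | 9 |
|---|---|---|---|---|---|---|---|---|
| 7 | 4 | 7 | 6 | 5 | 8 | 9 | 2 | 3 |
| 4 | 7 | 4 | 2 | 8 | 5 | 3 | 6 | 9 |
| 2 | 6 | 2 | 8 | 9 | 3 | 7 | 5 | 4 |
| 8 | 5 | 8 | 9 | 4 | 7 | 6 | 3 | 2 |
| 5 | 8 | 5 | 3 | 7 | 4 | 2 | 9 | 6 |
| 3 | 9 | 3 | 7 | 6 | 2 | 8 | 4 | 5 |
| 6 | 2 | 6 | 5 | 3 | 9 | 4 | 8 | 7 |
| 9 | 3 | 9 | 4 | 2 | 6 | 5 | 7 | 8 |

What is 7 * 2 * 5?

9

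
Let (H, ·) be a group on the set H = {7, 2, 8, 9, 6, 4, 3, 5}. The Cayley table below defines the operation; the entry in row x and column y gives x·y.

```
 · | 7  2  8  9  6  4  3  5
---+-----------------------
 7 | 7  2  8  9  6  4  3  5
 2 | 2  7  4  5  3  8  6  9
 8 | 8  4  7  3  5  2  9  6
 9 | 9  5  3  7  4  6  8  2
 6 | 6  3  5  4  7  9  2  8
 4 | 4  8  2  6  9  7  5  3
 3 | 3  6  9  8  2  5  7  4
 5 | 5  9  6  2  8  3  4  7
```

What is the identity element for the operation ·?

The identity e satisfies e·x = x for all x, so its row in the table reproduces the column headers.
Row 7 reads: 7, 2, 8, 9, 6, 4, 3, 5 — exactly the header order. So 7 is the identity.

7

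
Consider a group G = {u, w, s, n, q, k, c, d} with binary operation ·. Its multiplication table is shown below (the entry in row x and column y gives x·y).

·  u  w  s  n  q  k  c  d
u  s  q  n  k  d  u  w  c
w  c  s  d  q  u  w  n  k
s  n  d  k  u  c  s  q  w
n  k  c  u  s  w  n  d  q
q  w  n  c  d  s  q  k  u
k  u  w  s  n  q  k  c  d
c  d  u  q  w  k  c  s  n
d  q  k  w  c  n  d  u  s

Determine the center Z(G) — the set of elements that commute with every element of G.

An element z is central iff its row equals its column in the table.
For c: c·w = u ≠ n = w·c, so c ∉ Z.
Checking each element this way leaves Z(G) = {k, s}.

{k, s}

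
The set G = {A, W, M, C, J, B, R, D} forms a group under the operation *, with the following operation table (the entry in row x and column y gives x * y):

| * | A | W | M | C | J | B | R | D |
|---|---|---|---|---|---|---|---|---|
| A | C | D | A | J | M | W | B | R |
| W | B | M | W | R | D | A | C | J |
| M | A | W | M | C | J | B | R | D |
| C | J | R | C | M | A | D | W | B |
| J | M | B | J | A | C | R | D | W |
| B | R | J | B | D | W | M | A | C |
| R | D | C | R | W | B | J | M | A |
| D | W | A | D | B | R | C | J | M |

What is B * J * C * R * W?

B * J = W
W * C = R
R * R = M
M * W = W
(Structurally, G here is isomorphic to the dihedral group D_4.)

W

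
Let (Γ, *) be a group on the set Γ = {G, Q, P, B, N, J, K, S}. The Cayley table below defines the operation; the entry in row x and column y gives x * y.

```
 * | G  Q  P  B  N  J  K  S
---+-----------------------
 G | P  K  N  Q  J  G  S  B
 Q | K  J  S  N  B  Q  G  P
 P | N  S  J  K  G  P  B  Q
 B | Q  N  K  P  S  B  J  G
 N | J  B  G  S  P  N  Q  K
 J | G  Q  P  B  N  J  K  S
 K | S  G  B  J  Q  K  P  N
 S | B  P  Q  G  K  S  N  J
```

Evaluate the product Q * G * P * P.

K

Q * G = K
K * P = B
B * P = K
(Structurally, Γ here is isomorphic to Z_2 x Z_4.)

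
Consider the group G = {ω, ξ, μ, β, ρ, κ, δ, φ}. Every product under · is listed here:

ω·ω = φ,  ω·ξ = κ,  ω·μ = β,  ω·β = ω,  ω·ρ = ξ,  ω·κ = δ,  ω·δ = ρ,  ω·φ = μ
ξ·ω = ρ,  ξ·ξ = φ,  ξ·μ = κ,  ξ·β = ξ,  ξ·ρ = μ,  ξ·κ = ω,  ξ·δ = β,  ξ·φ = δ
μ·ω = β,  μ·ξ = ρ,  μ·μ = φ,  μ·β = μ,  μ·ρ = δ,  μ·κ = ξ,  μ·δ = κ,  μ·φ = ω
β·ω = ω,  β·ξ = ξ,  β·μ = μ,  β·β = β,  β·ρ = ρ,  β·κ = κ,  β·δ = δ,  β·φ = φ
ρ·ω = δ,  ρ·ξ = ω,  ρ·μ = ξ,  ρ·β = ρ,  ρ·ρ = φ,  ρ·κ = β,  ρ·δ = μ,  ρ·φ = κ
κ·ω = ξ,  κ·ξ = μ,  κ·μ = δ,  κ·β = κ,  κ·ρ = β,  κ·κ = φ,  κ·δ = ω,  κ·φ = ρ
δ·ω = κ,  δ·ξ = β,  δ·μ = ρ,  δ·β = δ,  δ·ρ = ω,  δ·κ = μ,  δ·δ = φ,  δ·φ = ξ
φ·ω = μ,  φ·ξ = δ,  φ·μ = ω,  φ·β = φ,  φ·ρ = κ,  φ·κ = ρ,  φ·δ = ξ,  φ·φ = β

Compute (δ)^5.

δ^1 = δ
δ^2 = δ·δ = φ
δ^3 = φ·δ = ξ
δ^4 = ξ·δ = β
δ^5 = β·δ = δ
(Structurally, G here is isomorphic to the quaternion group Q_8.)

δ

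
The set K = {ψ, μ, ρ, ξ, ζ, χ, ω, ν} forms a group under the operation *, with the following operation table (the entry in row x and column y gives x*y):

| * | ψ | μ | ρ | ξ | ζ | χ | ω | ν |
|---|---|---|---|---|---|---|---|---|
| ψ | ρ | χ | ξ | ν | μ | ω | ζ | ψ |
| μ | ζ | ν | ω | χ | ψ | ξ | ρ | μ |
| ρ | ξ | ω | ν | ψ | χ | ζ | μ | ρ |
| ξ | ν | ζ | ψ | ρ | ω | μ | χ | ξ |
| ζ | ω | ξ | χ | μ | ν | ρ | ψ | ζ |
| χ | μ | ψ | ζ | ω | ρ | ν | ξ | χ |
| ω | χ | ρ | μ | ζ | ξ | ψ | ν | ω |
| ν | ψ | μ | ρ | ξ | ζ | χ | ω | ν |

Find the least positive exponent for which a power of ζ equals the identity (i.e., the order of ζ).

2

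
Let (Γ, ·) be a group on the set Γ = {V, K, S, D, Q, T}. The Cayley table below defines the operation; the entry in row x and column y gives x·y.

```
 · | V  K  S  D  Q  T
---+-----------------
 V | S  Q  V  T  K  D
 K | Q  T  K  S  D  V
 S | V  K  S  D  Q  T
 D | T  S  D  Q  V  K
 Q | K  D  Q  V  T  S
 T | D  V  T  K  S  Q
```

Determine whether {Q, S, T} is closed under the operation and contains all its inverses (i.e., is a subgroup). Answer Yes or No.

Yes

{Q, S, T} contains the identity S.
Checking products: every product of two elements of {Q, S, T} (read from the table) lies in {Q, S, T}, so the set is closed.
In a finite group, a nonempty closed subset is a subgroup. So {Q, S, T} ≤ Γ.
(Structurally, Γ here is isomorphic to the cyclic group Z_6.)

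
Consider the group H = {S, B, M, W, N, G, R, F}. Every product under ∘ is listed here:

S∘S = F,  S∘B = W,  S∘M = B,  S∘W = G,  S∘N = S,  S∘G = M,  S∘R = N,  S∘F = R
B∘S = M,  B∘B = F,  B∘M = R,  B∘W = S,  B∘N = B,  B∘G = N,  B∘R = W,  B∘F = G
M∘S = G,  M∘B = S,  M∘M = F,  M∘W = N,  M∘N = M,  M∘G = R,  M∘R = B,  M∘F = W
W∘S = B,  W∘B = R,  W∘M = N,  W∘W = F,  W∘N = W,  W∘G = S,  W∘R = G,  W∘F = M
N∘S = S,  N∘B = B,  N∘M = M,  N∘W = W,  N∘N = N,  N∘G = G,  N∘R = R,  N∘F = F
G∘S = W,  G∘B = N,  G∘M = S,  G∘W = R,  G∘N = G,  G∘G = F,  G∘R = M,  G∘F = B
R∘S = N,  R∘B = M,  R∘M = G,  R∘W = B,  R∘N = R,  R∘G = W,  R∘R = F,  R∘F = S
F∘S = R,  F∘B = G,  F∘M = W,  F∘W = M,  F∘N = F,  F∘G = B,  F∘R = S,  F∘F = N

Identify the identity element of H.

The identity e satisfies e ∘ x = x for all x, so its row in the table reproduces the column headers.
Row N reads: S, B, M, W, N, G, R, F — exactly the header order. So N is the identity.

N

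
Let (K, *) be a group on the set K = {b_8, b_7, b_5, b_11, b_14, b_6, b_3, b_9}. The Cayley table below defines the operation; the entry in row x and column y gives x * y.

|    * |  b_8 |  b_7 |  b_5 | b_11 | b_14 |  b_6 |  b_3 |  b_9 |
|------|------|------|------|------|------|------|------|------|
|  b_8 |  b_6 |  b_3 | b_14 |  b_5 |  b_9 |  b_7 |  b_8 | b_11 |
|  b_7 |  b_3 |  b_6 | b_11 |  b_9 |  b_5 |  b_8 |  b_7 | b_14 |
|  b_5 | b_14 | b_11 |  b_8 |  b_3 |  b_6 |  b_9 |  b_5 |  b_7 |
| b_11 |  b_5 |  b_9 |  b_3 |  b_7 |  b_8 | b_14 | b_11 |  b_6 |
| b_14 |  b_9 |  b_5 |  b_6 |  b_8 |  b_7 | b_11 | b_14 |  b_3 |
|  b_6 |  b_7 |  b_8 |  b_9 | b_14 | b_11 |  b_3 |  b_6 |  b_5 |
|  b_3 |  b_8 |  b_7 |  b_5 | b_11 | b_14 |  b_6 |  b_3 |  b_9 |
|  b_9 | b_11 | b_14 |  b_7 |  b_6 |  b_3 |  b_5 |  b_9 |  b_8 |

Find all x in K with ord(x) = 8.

{b_11, b_14, b_5, b_9}

Identity is b_3. Compute the order of each non-identity element by repeated multiplication:
  b_8: b_8 → b_6 → b_7 → b_3  (order 4)
  b_7: b_7 → b_6 → b_8 → b_3  (order 4)
  b_5: b_5 → b_8 → b_14 → b_6 → b_9 → b_7 → b_11 → b_3  (order 8)
  b_11: b_11 → b_7 → b_9 → b_6 → b_14 → b_8 → b_5 → b_3  (order 8)
  b_14: b_14 → b_7 → b_5 → b_6 → b_11 → b_8 → b_9 → b_3  (order 8)
  b_6: b_6 → b_3  (order 2)
  b_9: b_9 → b_8 → b_11 → b_6 → b_5 → b_7 → b_14 → b_3  (order 8)
Elements of order 8: {b_11, b_14, b_5, b_9}.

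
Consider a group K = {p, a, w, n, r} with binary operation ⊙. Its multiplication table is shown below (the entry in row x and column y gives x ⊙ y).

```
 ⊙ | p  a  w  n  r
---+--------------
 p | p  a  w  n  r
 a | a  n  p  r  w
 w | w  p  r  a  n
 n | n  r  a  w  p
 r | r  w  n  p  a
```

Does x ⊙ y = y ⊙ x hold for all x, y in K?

Check whether the table is symmetric across its main diagonal.
Every entry (row x, col y) equals the entry (row y, col x), so K is abelian.

Yes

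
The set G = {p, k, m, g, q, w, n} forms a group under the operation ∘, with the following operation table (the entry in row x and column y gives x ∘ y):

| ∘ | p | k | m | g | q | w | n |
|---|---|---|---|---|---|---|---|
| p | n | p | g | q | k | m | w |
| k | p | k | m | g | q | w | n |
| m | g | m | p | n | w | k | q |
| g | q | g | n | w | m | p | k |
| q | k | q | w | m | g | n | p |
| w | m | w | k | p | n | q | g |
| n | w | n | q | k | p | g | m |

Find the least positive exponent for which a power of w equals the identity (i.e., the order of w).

The identity element is k (its row matches the header).
w^1 = w
w^2 = w ∘ w = q
w^3 = q ∘ w = n
w^4 = n ∘ w = g
w^5 = g ∘ w = p
w^6 = p ∘ w = m
w^7 = m ∘ w = k
The first power of w equal to the identity is w^7, so ord(w) = 7.

7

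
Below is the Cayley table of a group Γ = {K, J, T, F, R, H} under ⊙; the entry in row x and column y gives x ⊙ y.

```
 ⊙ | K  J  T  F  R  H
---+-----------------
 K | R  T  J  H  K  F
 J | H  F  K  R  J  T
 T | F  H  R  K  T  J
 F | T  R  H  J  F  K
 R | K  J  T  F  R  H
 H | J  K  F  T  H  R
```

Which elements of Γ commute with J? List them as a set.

Compare row J with column J entry by entry.
F ⊙ J = R = J ⊙ F, so F commutes with J.
H ⊙ J = K but J ⊙ H = T, so H does not.
Collecting the elements that commute with J: C(J) = {F, J, R}.
(Structurally, Γ here is isomorphic to the symmetric group S_3.)

{F, J, R}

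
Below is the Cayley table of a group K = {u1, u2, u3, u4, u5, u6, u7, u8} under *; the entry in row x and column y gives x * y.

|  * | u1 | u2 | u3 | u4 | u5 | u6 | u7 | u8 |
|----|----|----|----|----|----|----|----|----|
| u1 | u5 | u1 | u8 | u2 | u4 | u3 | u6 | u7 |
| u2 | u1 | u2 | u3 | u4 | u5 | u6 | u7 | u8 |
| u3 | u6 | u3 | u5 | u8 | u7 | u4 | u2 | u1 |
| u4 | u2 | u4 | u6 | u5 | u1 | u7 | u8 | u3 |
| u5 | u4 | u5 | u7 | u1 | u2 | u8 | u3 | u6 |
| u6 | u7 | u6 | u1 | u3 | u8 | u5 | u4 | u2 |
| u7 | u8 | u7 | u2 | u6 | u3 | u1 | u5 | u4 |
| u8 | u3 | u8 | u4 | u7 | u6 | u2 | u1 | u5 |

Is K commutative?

u4 * u3 = u6 but u3 * u4 = u8.
Since u4 and u3 do not commute, K is not abelian.

No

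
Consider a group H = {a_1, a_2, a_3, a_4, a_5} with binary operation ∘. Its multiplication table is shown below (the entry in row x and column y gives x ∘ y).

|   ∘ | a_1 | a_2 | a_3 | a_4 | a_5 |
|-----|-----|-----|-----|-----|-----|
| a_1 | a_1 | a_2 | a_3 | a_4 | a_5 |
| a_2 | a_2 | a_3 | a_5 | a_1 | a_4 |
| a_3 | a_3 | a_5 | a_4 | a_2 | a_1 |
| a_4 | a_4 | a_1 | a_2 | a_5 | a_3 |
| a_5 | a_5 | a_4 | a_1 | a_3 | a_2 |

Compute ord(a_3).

5

The identity element is a_1 (its row matches the header).
a_3^1 = a_3
a_3^2 = a_3 ∘ a_3 = a_4
a_3^3 = a_4 ∘ a_3 = a_2
a_3^4 = a_2 ∘ a_3 = a_5
a_3^5 = a_5 ∘ a_3 = a_1
The first power of a_3 equal to the identity is a_3^5, so ord(a_3) = 5.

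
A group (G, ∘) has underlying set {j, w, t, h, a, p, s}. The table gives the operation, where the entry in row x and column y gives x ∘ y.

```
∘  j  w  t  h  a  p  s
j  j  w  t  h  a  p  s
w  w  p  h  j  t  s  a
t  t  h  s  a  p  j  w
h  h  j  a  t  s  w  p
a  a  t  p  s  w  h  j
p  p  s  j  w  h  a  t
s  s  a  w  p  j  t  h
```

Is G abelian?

Check whether the table is symmetric across its main diagonal.
Every entry (row x, col y) equals the entry (row y, col x), so G is abelian.
(In fact G ≅ the cyclic group Z_7.)

Yes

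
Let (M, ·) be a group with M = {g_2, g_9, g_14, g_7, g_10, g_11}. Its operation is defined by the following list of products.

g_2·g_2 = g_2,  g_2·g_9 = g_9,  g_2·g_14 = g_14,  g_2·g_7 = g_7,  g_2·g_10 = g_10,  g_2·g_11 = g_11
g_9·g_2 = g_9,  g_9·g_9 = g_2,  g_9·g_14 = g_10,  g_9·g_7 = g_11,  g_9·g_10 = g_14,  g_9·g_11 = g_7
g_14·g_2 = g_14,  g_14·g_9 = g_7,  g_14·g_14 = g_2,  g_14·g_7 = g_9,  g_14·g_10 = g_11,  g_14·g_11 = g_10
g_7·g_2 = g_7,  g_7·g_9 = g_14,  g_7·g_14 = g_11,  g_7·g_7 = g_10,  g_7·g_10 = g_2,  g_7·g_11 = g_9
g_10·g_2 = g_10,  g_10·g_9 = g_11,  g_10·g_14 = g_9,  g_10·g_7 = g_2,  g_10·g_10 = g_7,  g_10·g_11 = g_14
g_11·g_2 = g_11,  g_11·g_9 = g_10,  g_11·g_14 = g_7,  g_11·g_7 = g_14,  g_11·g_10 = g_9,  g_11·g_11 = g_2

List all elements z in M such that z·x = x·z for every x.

An element z is central iff its row equals its column in the table.
For g_7: g_7·g_14 = g_11 ≠ g_9 = g_14·g_7, so g_7 ∉ Z.
Checking each element this way leaves Z(M) = {g_2}.

{g_2}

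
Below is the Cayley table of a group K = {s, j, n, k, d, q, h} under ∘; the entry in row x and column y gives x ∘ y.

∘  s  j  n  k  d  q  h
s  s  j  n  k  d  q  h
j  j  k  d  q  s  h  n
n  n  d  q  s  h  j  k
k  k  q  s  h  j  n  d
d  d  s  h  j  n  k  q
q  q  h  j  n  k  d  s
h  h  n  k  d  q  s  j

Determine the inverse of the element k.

n

First locate the identity: row s matches the header, so s is the identity.
Scan row k for s: k ∘ n = s. Hence k^(-1) = n.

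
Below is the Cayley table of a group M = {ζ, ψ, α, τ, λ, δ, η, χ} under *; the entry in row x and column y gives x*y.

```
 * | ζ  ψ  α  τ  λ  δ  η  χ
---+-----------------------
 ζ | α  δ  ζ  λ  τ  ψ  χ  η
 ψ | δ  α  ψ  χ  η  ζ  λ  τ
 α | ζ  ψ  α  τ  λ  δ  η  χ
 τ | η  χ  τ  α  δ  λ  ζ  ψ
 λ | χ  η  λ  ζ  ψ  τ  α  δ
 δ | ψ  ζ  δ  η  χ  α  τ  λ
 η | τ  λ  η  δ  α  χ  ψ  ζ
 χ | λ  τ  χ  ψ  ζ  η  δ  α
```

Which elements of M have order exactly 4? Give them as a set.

{η, λ}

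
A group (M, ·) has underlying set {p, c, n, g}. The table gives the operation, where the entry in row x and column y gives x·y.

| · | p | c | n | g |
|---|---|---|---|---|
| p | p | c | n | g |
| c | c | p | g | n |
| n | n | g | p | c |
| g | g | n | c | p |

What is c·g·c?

c·g = n
n·c = g

g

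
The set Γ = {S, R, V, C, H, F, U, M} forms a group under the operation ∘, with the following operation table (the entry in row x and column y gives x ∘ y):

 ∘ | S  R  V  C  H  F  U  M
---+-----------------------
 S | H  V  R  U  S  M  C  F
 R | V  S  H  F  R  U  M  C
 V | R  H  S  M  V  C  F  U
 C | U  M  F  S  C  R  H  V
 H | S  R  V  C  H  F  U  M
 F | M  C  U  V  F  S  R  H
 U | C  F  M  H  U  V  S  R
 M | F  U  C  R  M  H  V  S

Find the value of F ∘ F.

S

Read row F, column F: F ∘ F = S.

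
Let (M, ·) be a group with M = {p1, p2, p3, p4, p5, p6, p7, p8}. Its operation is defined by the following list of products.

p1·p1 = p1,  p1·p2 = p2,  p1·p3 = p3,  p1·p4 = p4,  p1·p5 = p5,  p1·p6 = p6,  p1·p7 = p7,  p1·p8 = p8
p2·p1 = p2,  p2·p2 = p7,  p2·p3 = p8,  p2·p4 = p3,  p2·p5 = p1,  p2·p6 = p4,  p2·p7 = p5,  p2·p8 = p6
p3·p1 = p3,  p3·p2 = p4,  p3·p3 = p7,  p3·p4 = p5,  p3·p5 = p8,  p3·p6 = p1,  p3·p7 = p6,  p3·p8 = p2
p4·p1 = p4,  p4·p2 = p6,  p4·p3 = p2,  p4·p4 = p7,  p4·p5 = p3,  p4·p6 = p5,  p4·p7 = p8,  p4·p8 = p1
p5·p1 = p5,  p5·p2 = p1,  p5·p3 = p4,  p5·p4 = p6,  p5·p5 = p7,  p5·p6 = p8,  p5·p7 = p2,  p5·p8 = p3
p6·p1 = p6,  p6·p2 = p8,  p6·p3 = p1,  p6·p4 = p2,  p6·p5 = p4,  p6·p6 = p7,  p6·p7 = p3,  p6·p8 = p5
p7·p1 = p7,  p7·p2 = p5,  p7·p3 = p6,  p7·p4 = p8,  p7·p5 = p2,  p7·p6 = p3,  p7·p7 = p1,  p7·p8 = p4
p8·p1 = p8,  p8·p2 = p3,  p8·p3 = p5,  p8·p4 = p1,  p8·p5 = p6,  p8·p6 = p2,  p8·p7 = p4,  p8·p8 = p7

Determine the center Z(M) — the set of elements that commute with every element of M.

{p1, p7}

An element z is central iff its row equals its column in the table.
For p3: p3·p8 = p2 ≠ p5 = p8·p3, so p3 ∉ Z.
Checking each element this way leaves Z(M) = {p1, p7}.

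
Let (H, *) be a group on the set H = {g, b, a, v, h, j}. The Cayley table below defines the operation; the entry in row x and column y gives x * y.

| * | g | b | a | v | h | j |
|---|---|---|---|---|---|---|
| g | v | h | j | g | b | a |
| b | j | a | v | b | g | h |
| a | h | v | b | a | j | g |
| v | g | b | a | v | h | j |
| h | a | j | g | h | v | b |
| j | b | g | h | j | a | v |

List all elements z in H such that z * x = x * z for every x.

An element z is central iff its row equals its column in the table.
For a: a * h = j ≠ g = h * a, so a ∉ Z.
Checking each element this way leaves Z(H) = {v}.

{v}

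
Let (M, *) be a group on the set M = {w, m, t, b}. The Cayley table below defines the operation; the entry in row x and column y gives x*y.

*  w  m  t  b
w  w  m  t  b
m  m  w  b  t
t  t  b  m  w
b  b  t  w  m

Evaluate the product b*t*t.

t

b*t = w
w*t = t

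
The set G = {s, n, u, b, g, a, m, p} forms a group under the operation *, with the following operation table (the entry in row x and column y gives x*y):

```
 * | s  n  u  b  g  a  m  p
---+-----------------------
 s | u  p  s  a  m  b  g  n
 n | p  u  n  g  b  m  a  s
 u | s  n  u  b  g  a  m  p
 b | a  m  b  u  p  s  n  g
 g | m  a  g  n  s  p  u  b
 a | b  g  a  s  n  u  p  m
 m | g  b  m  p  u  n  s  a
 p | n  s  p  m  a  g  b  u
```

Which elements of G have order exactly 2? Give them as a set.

Identity is u. Compute the order of each non-identity element by repeated multiplication:
  s: s → u  (order 2)
  n: n → u  (order 2)
  b: b → u  (order 2)
  g: g → s → m → u  (order 4)
  a: a → u  (order 2)
  m: m → s → g → u  (order 4)
  p: p → u  (order 2)
Elements of order 2: {a, b, n, p, s}.
(Structurally, G here is isomorphic to the dihedral group D_4.)

{a, b, n, p, s}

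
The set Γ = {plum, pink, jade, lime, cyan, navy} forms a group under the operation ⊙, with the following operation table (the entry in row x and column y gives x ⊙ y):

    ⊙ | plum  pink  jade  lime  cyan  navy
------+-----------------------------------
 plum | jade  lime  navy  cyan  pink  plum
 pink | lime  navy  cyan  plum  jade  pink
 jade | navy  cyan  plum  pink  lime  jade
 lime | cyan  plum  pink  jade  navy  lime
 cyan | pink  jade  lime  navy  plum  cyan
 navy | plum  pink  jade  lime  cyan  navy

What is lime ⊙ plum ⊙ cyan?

lime ⊙ plum = cyan
cyan ⊙ cyan = plum

plum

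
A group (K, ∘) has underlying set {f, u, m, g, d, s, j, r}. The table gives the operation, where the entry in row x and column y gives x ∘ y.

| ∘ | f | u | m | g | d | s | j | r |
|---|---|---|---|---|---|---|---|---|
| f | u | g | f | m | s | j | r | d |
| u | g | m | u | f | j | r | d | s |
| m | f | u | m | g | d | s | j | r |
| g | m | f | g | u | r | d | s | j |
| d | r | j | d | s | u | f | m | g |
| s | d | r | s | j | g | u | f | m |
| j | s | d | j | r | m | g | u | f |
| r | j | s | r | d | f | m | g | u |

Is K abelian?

d ∘ r = g but r ∘ d = f.
Since d and r do not commute, K is not abelian.

No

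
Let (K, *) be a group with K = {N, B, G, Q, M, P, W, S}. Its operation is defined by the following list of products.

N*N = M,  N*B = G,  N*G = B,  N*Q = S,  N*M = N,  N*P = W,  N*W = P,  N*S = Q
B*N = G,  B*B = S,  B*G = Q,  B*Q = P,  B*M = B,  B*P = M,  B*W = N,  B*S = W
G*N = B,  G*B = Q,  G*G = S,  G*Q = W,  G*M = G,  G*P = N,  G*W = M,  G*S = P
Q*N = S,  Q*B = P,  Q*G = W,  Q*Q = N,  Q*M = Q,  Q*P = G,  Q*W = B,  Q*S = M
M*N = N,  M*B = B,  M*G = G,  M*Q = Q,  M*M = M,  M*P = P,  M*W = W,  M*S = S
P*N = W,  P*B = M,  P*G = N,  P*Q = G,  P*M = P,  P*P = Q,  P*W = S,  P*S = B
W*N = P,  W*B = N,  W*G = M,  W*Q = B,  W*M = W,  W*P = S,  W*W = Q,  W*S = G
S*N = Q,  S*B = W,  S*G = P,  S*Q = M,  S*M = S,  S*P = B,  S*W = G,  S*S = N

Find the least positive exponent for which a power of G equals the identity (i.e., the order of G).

8

The identity element is M (its row matches the header).
G^1 = G
G^2 = G*G = S
G^3 = S*G = P
G^4 = P*G = N
G^5 = N*G = B
G^6 = B*G = Q
G^7 = Q*G = W
G^8 = W*G = M
The first power of G equal to the identity is G^8, so ord(G) = 8.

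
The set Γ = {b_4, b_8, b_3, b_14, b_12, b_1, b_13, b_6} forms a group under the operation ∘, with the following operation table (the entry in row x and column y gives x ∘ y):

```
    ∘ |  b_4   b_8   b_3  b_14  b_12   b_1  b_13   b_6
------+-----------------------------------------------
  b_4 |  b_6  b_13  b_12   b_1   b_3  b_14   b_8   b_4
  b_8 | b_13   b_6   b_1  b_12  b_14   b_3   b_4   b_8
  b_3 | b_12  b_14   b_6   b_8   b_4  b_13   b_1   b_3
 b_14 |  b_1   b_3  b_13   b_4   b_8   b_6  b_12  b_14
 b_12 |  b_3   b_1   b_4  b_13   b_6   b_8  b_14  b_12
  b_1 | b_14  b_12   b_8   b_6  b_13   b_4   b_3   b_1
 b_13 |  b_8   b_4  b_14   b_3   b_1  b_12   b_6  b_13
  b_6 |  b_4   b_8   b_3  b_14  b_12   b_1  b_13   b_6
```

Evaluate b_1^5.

b_1^1 = b_1
b_1^2 = b_1 ∘ b_1 = b_4
b_1^3 = b_4 ∘ b_1 = b_14
b_1^4 = b_14 ∘ b_1 = b_6
b_1^5 = b_6 ∘ b_1 = b_1

b_1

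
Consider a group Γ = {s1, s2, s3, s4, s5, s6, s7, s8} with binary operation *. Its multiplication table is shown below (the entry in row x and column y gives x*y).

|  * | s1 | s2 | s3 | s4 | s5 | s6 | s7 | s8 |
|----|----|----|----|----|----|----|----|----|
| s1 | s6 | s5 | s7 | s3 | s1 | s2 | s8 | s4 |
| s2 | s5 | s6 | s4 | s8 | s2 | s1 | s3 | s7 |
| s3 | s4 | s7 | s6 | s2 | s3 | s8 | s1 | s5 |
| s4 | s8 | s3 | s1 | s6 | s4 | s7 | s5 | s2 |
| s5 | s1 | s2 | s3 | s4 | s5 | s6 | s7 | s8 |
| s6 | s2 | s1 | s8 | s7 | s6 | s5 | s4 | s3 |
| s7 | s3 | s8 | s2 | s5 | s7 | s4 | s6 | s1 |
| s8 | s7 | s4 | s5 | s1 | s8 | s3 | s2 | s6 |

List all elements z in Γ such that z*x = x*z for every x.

An element z is central iff its row equals its column in the table.
For s7: s7*s1 = s3 ≠ s8 = s1*s7, so s7 ∉ Z.
Checking each element this way leaves Z(Γ) = {s5, s6}.

{s5, s6}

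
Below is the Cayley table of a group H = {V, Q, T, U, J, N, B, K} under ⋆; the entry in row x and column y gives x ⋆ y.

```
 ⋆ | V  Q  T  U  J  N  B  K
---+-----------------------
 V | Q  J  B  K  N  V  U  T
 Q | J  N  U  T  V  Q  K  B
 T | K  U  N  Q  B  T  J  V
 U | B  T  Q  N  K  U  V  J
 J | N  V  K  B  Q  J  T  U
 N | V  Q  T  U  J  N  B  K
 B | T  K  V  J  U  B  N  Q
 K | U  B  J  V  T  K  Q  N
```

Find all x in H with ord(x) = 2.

Identity is N. Compute the order of each non-identity element by repeated multiplication:
  V: V → Q → J → N  (order 4)
  Q: Q → N  (order 2)
  T: T → N  (order 2)
  U: U → N  (order 2)
  J: J → Q → V → N  (order 4)
  B: B → N  (order 2)
  K: K → N  (order 2)
Elements of order 2: {B, K, Q, T, U}.

{B, K, Q, T, U}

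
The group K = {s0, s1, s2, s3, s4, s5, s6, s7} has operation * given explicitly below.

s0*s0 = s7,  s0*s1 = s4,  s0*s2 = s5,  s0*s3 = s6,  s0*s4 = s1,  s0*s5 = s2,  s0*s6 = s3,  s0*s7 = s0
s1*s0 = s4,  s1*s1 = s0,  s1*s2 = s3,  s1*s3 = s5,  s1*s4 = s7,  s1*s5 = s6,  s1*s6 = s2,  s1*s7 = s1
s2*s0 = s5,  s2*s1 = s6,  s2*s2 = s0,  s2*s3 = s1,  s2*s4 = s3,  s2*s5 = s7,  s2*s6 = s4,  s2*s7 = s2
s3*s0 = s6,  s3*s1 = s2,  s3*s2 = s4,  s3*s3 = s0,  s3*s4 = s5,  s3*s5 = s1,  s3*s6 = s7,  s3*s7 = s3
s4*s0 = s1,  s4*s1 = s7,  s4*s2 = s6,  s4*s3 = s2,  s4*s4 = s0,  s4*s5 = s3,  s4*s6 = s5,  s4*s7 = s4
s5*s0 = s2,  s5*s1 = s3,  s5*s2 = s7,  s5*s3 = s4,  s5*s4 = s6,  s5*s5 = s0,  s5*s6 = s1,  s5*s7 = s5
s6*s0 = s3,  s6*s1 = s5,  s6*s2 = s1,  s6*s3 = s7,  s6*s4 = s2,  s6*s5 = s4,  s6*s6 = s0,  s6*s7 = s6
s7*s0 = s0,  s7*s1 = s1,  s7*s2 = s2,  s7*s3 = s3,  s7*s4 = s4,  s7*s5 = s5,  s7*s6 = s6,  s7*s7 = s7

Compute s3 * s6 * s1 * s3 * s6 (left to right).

s1

s3 * s6 = s7
s7 * s1 = s1
s1 * s3 = s5
s5 * s6 = s1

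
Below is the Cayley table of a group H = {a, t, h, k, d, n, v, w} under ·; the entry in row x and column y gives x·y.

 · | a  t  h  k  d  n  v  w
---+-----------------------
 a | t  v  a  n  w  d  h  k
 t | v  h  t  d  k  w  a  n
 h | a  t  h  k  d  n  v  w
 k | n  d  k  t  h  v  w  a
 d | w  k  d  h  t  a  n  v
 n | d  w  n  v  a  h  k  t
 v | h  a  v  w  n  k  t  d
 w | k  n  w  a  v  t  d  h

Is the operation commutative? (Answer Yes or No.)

Check whether the table is symmetric across its main diagonal.
Every entry (row x, col y) equals the entry (row y, col x), so H is abelian.
(In fact H ≅ Z_2 x Z_4.)

Yes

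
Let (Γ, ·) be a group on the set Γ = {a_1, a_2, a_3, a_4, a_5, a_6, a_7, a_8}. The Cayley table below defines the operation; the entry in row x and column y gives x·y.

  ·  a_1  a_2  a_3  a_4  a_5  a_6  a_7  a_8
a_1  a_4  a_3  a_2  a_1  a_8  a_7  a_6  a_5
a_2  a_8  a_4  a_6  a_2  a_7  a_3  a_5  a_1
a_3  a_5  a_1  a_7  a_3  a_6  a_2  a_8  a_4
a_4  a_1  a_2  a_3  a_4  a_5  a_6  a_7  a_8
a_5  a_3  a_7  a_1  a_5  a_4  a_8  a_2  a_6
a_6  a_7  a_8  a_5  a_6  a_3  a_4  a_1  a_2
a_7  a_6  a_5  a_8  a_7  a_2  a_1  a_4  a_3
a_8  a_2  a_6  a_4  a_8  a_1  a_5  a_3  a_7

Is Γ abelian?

a_8·a_5 = a_1 but a_5·a_8 = a_6.
Since a_8 and a_5 do not commute, Γ is not abelian.

No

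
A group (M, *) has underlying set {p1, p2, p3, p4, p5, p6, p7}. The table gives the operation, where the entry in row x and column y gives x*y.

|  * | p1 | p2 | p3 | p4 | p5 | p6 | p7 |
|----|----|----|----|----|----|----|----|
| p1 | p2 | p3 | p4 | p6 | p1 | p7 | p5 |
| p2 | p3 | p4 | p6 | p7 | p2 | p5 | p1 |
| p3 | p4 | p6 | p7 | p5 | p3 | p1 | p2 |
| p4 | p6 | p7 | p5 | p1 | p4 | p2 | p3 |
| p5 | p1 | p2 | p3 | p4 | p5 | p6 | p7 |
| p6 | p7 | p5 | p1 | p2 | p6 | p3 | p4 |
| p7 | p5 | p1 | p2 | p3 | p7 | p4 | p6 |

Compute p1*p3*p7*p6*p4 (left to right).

p1*p3 = p4
p4*p7 = p3
p3*p6 = p1
p1*p4 = p6

p6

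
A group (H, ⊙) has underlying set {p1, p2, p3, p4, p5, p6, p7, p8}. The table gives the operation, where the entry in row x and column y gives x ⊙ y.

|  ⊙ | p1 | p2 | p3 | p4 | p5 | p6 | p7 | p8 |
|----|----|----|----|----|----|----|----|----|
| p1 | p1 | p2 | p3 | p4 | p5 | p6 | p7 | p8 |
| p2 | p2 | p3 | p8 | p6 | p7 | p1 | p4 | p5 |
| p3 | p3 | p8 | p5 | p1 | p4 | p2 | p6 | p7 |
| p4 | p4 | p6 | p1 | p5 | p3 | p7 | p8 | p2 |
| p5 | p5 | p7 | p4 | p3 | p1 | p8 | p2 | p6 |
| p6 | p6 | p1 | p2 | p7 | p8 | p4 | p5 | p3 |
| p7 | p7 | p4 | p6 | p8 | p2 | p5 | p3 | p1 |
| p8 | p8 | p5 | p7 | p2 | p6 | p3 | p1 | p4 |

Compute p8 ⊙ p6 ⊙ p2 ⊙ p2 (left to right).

p5

p8 ⊙ p6 = p3
p3 ⊙ p2 = p8
p8 ⊙ p2 = p5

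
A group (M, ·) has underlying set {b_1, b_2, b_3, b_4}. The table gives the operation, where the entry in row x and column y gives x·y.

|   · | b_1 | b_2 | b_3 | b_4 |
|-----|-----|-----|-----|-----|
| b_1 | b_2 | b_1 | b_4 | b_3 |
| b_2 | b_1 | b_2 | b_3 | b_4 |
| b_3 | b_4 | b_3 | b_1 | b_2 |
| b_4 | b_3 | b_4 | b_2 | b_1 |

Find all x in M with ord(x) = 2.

Identity is b_2. Compute the order of each non-identity element by repeated multiplication:
  b_1: b_1 → b_2  (order 2)
  b_3: b_3 → b_1 → b_4 → b_2  (order 4)
  b_4: b_4 → b_1 → b_3 → b_2  (order 4)
Elements of order 2: {b_1}.

{b_1}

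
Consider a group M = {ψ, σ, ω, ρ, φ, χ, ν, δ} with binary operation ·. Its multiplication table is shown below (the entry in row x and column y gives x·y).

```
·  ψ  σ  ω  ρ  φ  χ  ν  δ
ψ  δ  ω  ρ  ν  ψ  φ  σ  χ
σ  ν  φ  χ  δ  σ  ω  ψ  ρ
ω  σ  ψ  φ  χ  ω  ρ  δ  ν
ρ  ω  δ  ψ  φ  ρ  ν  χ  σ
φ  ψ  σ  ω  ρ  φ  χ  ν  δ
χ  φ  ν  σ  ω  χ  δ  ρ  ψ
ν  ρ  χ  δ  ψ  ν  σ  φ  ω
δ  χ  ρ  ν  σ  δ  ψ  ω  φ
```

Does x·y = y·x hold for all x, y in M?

χ·ω = σ but ω·χ = ρ.
Since χ and ω do not commute, M is not abelian.

No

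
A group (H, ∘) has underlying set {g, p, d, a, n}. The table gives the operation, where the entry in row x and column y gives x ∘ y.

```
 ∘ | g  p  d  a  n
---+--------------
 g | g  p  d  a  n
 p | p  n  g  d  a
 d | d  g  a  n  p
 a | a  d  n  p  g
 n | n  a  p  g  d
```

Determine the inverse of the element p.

First locate the identity: row g matches the header, so g is the identity.
Scan row p for g: p ∘ d = g. Hence p^(-1) = d.

d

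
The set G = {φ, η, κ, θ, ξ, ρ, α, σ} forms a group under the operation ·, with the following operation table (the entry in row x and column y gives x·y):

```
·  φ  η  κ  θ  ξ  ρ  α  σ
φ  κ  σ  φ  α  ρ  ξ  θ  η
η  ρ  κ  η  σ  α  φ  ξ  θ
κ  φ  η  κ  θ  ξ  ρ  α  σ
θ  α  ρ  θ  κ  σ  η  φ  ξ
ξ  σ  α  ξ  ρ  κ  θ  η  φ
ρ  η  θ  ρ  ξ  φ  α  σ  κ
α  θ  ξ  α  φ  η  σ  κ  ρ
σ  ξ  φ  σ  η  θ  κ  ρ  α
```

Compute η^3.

η

η^1 = η
η^2 = η·η = κ
η^3 = κ·η = η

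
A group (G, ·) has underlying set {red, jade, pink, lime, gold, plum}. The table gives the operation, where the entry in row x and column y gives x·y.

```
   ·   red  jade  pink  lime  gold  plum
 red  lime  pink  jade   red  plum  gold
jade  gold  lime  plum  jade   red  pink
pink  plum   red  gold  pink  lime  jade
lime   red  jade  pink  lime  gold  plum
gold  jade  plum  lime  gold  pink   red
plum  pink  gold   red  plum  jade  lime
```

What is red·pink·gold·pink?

red·pink = jade
jade·gold = red
red·pink = jade

jade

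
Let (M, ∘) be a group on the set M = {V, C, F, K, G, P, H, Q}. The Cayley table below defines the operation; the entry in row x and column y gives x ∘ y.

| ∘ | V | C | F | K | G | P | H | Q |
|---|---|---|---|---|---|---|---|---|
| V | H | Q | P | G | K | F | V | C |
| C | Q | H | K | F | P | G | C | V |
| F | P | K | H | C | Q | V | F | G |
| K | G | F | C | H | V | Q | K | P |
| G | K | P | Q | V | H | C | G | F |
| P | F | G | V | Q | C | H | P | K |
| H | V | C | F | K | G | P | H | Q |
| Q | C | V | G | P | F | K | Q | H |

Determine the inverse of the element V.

V

First locate the identity: row H matches the header, so H is the identity.
Scan row V for H: V ∘ V = H. Hence V^(-1) = V.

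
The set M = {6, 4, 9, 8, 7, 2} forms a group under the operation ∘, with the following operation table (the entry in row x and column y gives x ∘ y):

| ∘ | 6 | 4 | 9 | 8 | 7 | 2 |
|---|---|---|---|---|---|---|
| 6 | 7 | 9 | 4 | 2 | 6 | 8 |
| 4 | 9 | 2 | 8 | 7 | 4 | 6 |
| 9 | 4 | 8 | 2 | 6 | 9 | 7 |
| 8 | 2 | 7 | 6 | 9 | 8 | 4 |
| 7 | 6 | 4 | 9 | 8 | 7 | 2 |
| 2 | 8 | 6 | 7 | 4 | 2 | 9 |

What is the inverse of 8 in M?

4

First locate the identity: row 7 matches the header, so 7 is the identity.
Scan row 8 for 7: 8 ∘ 4 = 7. Hence 8^(-1) = 4.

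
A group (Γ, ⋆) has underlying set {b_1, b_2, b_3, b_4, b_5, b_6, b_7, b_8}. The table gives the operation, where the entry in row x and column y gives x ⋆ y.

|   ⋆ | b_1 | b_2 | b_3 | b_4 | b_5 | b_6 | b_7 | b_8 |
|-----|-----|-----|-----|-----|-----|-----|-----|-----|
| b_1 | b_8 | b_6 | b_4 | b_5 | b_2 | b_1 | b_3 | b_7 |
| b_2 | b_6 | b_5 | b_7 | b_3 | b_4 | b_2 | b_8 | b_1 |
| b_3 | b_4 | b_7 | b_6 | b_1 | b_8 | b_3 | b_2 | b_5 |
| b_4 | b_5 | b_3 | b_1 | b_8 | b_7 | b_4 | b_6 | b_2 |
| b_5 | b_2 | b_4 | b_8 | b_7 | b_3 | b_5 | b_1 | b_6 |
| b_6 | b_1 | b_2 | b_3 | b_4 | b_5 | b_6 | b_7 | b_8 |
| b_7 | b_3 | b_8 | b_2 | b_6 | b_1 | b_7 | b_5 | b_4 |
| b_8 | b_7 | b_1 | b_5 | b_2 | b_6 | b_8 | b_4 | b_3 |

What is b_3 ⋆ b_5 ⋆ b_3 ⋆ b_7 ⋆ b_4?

b_3 ⋆ b_5 = b_8
b_8 ⋆ b_3 = b_5
b_5 ⋆ b_7 = b_1
b_1 ⋆ b_4 = b_5

b_5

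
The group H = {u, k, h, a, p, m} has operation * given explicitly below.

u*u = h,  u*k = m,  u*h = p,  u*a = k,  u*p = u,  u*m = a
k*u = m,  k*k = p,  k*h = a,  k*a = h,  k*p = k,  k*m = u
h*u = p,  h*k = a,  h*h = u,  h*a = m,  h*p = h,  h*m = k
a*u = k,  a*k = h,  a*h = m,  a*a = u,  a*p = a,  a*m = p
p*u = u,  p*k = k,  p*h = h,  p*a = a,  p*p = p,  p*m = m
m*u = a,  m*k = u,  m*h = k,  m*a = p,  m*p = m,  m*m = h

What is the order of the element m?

The identity element is p (its row matches the header).
m^1 = m
m^2 = m * m = h
m^3 = h * m = k
m^4 = k * m = u
m^5 = u * m = a
m^6 = a * m = p
The first power of m equal to the identity is m^6, so ord(m) = 6.

6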